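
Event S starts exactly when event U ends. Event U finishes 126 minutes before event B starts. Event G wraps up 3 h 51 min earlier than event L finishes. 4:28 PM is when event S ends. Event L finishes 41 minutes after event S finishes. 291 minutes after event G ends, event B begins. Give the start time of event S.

4:03 PM

Event L ends at 4:28 PM + 41 min = 5:09 PM.
Event G ends at 5:09 PM − 231 min = 1:18 PM.
Event B starts at 1:18 PM + 291 min = 6:09 PM.
Event U ends at 6:09 PM − 126 min = 4:03 PM.
So event S starts at 4:03 PM.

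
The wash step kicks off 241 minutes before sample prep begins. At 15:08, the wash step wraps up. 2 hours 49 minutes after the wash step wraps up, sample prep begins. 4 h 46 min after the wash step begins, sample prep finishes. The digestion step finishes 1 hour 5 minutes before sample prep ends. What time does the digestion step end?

17:37

Sample prep starts at 15:08 + 169 min = 17:57.
The wash step starts at 17:57 − 241 min = 13:56.
Sample prep ends at 13:56 + 286 min = 18:42.
The digestion step ends at 18:42 − 65 min = 17:37.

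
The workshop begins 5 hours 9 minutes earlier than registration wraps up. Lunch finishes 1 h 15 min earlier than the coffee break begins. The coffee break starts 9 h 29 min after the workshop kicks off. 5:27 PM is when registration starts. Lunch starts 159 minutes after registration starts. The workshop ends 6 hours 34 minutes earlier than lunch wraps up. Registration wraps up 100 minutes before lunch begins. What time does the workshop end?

2:57 PM

Lunch starts at 5:27 PM + 159 min = 8:06 PM.
Registration ends at 8:06 PM − 100 min = 6:26 PM.
The workshop starts at 6:26 PM − 309 min = 1:17 PM.
The coffee break starts at 1:17 PM + 569 min = 10:46 PM.
Lunch ends at 10:46 PM − 75 min = 9:31 PM.
The workshop ends at 9:31 PM − 394 min = 2:57 PM.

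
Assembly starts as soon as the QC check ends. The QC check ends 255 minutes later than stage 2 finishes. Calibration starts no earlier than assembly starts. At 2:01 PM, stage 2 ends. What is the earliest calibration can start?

The QC check ends at 2:01 PM + 255 min = 6:16 PM.
So assembly starts at 6:16 PM.
Calibration is bounded by assembly, so the earliest it can start is 6:16 PM.

6:16 PM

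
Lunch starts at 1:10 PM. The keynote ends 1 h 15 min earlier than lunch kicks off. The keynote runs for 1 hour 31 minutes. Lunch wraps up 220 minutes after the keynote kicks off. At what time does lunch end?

2:04 PM

The keynote ends at 1:10 PM − 75 min = 11:55 AM.
The keynote starts at 11:55 AM − 91 min = 10:24 AM.
Lunch ends at 10:24 AM + 220 min = 2:04 PM.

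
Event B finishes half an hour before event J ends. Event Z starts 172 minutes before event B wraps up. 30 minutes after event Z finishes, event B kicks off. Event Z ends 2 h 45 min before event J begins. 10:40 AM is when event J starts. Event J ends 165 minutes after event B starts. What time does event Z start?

Event Z ends at 10:40 AM − 165 min = 7:55 AM.
Event B starts at 7:55 AM + 30 min = 8:25 AM.
Event J ends at 8:25 AM + 165 min = 11:10 AM.
Event B ends at 11:10 AM − 30 min = 10:40 AM.
Event Z starts at 10:40 AM − 172 min = 7:48 AM.

7:48 AM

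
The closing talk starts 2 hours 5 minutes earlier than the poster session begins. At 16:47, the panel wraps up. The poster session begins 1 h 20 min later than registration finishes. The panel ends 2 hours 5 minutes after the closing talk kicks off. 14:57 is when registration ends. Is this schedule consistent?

No

The poster session starts at 14:57 + 80 min = 16:17.
The closing talk starts at 16:17 − 125 min = 14:12.
The panel ends at 14:12 + 125 min = 16:17.
But the panel is also said to end at 16:47 — a 30-minute conflict.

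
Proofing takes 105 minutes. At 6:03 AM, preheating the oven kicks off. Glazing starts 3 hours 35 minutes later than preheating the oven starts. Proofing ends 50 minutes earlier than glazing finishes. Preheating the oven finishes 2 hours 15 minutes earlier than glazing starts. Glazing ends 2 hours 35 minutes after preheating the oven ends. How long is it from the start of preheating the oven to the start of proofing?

1 h 20 min

Glazing starts at 6:03 AM + 215 min = 9:38 AM.
Preheating the oven ends at 9:38 AM − 135 min = 7:23 AM.
Glazing ends at 7:23 AM + 155 min = 9:58 AM.
Proofing ends at 9:58 AM − 50 min = 9:08 AM.
Proofing starts at 9:08 AM − 105 min = 7:23 AM.
From 6:03 AM to 7:23 AM is 1 h 20 min.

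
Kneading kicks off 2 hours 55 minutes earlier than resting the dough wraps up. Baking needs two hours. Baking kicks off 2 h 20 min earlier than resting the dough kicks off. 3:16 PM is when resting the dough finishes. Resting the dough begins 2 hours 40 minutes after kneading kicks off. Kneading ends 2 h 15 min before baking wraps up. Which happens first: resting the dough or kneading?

Kneading starts at 3:16 PM − 175 min = 12:21 PM.
Resting the dough starts at 12:21 PM + 160 min = 3:01 PM.
Resting the dough starts at 3:01 PM and kneading starts at 12:21 PM, so kneading is first.

kneading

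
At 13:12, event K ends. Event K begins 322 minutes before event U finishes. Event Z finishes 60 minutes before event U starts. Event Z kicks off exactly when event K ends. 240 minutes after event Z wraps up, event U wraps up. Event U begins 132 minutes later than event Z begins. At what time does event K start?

Event Z starts at 13:12.
Event U starts at 13:12 + 132 min = 15:24.
Event Z ends at 15:24 − 60 min = 14:24.
Event U ends at 14:24 + 240 min = 18:24.
Event K starts at 18:24 − 322 min = 13:02.

13:02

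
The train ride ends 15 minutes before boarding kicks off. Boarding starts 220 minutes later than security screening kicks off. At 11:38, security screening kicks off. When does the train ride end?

15:03

Boarding starts at 11:38 + 220 min = 15:18.
The train ride ends at 15:18 − 15 min = 15:03.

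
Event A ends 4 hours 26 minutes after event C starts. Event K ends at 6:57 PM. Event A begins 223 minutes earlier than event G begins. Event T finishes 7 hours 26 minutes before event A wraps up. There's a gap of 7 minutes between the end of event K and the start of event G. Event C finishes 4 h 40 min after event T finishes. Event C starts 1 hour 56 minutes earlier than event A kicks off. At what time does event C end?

3:05 PM

Event G starts at 6:57 PM + 7 min = 7:04 PM.
Event A starts at 7:04 PM − 223 min = 3:21 PM.
Event C starts at 3:21 PM − 116 min = 1:25 PM.
Event A ends at 1:25 PM + 266 min = 5:51 PM.
Event T ends at 5:51 PM − 446 min = 10:25 AM.
Event C ends at 10:25 AM + 280 min = 3:05 PM.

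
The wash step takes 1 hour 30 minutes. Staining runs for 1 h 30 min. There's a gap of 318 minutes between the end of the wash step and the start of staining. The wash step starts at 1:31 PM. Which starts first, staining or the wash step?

the wash step

The wash step ends at 1:31 PM + 90 min = 3:01 PM.
Staining starts at 3:01 PM + 318 min = 8:19 PM.
Staining starts at 8:19 PM and the wash step starts at 1:31 PM, so the wash step is first.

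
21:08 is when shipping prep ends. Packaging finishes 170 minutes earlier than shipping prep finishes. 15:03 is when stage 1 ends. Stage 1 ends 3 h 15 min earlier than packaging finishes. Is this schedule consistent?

Yes

Packaging ends at 21:08 − 170 min = 18:18.
Stage 1 ends at 18:18 − 195 min = 15:03.
That matches the stated 15:03, so the schedule is consistent.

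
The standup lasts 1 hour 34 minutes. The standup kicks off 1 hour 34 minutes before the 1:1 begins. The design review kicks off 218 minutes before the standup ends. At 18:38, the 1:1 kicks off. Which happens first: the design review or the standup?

The standup starts at 18:38 − 94 min = 17:04.
The standup ends at 17:04 + 94 min = 18:38.
The design review starts at 18:38 − 218 min = 15:00.
The design review starts at 15:00 and the standup starts at 17:04, so the design review is first.

the design review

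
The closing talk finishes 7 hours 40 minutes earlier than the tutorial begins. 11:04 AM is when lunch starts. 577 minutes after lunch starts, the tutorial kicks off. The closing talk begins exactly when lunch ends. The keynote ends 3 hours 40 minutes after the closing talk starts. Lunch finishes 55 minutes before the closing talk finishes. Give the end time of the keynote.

3:46 PM

The tutorial starts at 11:04 AM + 577 min = 8:41 PM.
The closing talk ends at 8:41 PM − 460 min = 1:01 PM.
Lunch ends at 1:01 PM − 55 min = 12:06 PM.
So the closing talk starts at 12:06 PM.
The keynote ends at 12:06 PM + 220 min = 3:46 PM.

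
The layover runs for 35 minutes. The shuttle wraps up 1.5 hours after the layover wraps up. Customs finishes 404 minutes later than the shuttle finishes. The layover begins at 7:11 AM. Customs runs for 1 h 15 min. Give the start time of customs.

The layover ends at 7:11 AM + 35 min = 7:46 AM.
The shuttle ends at 7:46 AM + 90 min = 9:16 AM.
Customs ends at 9:16 AM + 404 min = 4:00 PM.
Customs starts at 4:00 PM − 75 min = 2:45 PM.

2:45 PM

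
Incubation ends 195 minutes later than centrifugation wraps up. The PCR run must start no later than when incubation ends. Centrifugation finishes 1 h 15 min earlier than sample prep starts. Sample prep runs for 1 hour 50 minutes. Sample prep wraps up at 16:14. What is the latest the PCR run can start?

16:24

Sample prep starts at 16:14 − 110 min = 14:24.
Centrifugation ends at 14:24 − 75 min = 13:09.
Incubation ends at 13:09 + 195 min = 16:24.
The PCR run is bounded by incubation, so the latest it can start is 16:24.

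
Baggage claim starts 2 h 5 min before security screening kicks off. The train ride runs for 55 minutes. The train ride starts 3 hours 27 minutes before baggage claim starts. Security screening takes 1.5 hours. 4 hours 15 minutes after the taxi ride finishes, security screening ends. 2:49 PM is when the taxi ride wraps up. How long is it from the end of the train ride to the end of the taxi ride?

1 h 52 min

Security screening ends at 2:49 PM + 255 min = 7:04 PM.
Security screening starts at 7:04 PM − 90 min = 5:34 PM.
Baggage claim starts at 5:34 PM − 125 min = 3:29 PM.
The train ride starts at 3:29 PM − 207 min = 12:02 PM.
The train ride ends at 12:02 PM + 55 min = 12:57 PM.
From 12:57 PM to 2:49 PM is 1 h 52 min.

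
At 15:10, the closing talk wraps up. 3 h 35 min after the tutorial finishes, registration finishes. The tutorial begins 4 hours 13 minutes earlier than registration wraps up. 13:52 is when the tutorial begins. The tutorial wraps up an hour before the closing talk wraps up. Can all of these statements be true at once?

No

The tutorial ends at 15:10 − 60 min = 14:10.
Registration ends at 14:10 + 215 min = 17:45.
The tutorial starts at 17:45 − 253 min = 13:32.
But the tutorial is also said to start at 13:52 — a 20-minute conflict.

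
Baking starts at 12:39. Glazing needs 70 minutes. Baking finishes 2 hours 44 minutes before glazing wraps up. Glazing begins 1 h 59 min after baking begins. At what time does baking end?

13:04

Glazing starts at 12:39 + 119 min = 14:38.
Glazing ends at 14:38 + 70 min = 15:48.
Baking ends at 15:48 − 164 min = 13:04.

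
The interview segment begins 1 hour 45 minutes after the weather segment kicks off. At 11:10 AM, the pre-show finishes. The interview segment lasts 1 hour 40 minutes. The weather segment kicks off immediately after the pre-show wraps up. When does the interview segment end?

The weather segment starts at 11:10 AM.
The interview segment starts at 11:10 AM + 105 min = 12:55 PM.
The interview segment ends at 12:55 PM + 100 min = 2:35 PM.

2:35 PM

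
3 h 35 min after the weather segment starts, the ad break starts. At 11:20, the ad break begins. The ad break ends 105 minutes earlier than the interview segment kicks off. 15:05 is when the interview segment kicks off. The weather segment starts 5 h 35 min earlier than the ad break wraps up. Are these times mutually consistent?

The ad break ends at 15:05 − 105 min = 13:20.
The weather segment starts at 13:20 − 335 min = 07:45.
The ad break starts at 07:45 + 215 min = 11:20.
That matches the stated 11:20, so the schedule is consistent.

Yes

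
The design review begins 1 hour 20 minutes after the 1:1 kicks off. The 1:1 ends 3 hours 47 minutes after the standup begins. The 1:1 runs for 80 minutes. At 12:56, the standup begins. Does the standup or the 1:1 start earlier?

The 1:1 ends at 12:56 + 227 min = 16:43.
The 1:1 starts at 16:43 − 80 min = 15:23.
The standup starts at 12:56 and the 1:1 starts at 15:23, so the standup is first.

the standup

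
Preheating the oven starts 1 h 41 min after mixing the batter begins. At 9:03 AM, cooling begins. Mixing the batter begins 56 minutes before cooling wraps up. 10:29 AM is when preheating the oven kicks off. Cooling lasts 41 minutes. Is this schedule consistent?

Yes

Cooling ends at 9:03 AM + 41 min = 9:44 AM.
Mixing the batter starts at 9:44 AM − 56 min = 8:48 AM.
Preheating the oven starts at 8:48 AM + 101 min = 10:29 AM.
That matches the stated 10:29 AM, so the schedule is consistent.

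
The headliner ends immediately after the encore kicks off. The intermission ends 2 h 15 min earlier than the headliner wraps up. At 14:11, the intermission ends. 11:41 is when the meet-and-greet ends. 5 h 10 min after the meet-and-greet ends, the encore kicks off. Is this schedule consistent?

The encore starts at 11:41 + 310 min = 16:51.
So the headliner ends at 16:51.
The intermission ends at 16:51 − 135 min = 14:36.
But the intermission is also said to end at 14:11 — a 25-minute conflict.

No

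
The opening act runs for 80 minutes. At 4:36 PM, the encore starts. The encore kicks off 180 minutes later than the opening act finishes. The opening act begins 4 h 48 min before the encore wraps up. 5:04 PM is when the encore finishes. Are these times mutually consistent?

The opening act starts at 5:04 PM − 288 min = 12:16 PM.
The opening act ends at 12:16 PM + 80 min = 1:36 PM.
The encore starts at 1:36 PM + 180 min = 4:36 PM.
That matches the stated 4:36 PM, so the schedule is consistent.

Yes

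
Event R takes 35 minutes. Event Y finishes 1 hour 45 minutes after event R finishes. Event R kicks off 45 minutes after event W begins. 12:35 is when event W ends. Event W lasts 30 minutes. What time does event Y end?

15:10

Event W starts at 12:35 − 30 min = 12:05.
Event R starts at 12:05 + 45 min = 12:50.
Event R ends at 12:50 + 35 min = 13:25.
Event Y ends at 13:25 + 105 min = 15:10.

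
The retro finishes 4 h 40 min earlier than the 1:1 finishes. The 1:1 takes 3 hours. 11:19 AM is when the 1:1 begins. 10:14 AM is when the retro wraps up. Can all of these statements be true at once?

The 1:1 ends at 11:19 AM + 180 min = 2:19 PM.
The retro ends at 2:19 PM − 280 min = 9:39 AM.
But the retro is also said to end at 10:14 AM — a 35-minute conflict.

No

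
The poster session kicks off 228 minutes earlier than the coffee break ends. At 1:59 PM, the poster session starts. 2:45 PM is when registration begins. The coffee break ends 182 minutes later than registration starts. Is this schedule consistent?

Yes

The coffee break ends at 2:45 PM + 182 min = 5:47 PM.
The poster session starts at 5:47 PM − 228 min = 1:59 PM.
That matches the stated 1:59 PM, so the schedule is consistent.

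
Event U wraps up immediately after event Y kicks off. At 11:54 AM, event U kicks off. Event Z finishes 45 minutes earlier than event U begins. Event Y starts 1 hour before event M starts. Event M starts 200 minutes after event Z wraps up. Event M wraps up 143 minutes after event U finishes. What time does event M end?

3:52 PM

Event Z ends at 11:54 AM − 45 min = 11:09 AM.
Event M starts at 11:09 AM + 200 min = 2:29 PM.
Event Y starts at 2:29 PM − 60 min = 1:29 PM.
So event U ends at 1:29 PM.
Event M ends at 1:29 PM + 143 min = 3:52 PM.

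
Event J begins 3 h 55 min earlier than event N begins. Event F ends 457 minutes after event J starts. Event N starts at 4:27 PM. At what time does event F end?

8:09 PM

Event J starts at 4:27 PM − 235 min = 12:32 PM.
Event F ends at 12:32 PM + 457 min = 8:09 PM.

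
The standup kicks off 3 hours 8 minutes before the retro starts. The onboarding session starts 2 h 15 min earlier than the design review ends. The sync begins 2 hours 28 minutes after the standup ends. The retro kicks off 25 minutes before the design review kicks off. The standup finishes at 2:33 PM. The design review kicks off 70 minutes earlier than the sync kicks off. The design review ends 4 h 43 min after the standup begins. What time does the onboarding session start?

The sync starts at 2:33 PM + 148 min = 5:01 PM.
The design review starts at 5:01 PM − 70 min = 3:51 PM.
The retro starts at 3:51 PM − 25 min = 3:26 PM.
The standup starts at 3:26 PM − 188 min = 12:18 PM.
The design review ends at 12:18 PM + 283 min = 5:01 PM.
The onboarding session starts at 5:01 PM − 135 min = 2:46 PM.

2:46 PM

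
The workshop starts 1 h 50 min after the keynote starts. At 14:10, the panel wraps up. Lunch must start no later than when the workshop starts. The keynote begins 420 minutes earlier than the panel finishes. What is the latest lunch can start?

09:00

The keynote starts at 14:10 − 420 min = 07:10.
The workshop starts at 07:10 + 110 min = 09:00.
Lunch is bounded by the workshop, so the latest it can start is 09:00.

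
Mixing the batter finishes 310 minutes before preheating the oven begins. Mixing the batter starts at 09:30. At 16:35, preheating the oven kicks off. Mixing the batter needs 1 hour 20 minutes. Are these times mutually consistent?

No

Mixing the batter ends at 16:35 − 310 min = 11:25.
Mixing the batter starts at 11:25 − 80 min = 10:05.
But mixing the batter is also said to start at 09:30 — a 35-minute conflict.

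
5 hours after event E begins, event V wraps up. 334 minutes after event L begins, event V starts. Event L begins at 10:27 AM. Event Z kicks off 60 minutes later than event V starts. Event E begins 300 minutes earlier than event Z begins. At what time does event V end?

Event V starts at 10:27 AM + 334 min = 4:01 PM.
Event Z starts at 4:01 PM + 60 min = 5:01 PM.
Event E starts at 5:01 PM − 300 min = 12:01 PM.
Event V ends at 12:01 PM + 300 min = 5:01 PM.

5:01 PM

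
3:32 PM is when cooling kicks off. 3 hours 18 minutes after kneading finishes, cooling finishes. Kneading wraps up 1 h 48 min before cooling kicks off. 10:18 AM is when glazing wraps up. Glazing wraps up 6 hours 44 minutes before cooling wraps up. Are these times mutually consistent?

Kneading ends at 3:32 PM − 108 min = 1:44 PM.
Cooling ends at 1:44 PM + 198 min = 5:02 PM.
Glazing ends at 5:02 PM − 404 min = 10:18 AM.
That matches the stated 10:18 AM, so the schedule is consistent.

Yes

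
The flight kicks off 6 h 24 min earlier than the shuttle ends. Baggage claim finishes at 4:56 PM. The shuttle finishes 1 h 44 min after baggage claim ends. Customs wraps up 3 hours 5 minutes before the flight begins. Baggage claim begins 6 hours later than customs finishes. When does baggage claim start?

3:11 PM

The shuttle ends at 4:56 PM + 104 min = 6:40 PM.
The flight starts at 6:40 PM − 384 min = 12:16 PM.
Customs ends at 12:16 PM − 185 min = 9:11 AM.
Baggage claim starts at 9:11 AM + 360 min = 3:11 PM.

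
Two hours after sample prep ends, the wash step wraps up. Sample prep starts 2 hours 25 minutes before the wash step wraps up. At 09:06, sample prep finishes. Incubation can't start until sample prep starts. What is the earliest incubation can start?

08:41

The wash step ends at 09:06 + 120 min = 11:06.
Sample prep starts at 11:06 − 145 min = 08:41.
Incubation is bounded by sample prep, so the earliest it can start is 08:41.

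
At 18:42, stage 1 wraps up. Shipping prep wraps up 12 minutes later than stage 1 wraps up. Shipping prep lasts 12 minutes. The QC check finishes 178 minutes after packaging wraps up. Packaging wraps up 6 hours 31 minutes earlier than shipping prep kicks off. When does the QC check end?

15:09

Shipping prep ends at 18:42 + 12 min = 18:54.
Shipping prep starts at 18:54 − 12 min = 18:42.
Packaging ends at 18:42 − 391 min = 12:11.
The QC check ends at 12:11 + 178 min = 15:09.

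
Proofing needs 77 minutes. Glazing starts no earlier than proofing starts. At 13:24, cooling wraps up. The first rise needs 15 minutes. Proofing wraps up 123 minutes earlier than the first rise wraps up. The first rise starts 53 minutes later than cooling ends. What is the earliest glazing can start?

11:12

The first rise starts at 13:24 + 53 min = 14:17.
The first rise ends at 14:17 + 15 min = 14:32.
Proofing ends at 14:32 − 123 min = 12:29.
Proofing starts at 12:29 − 77 min = 11:12.
Glazing is bounded by proofing, so the earliest it can start is 11:12.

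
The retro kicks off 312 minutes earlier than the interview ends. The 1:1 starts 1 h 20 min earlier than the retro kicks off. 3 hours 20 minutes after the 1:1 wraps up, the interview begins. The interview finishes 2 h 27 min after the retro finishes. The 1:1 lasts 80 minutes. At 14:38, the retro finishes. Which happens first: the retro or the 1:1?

the 1:1

The interview ends at 14:38 + 147 min = 17:05.
The retro starts at 17:05 − 312 min = 11:53.
The 1:1 starts at 11:53 − 80 min = 10:33.
The retro starts at 11:53 and the 1:1 starts at 10:33, so the 1:1 is first.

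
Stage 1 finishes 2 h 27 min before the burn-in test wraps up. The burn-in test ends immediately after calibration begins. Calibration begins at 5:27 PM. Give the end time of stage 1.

The burn-in test ends at 5:27 PM.
Stage 1 ends at 5:27 PM − 147 min = 3:00 PM.

3:00 PM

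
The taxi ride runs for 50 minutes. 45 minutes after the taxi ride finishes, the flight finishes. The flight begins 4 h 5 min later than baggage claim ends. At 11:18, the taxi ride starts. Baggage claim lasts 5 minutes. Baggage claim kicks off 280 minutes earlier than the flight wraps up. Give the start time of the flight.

12:23

The taxi ride ends at 11:18 + 50 min = 12:08.
The flight ends at 12:08 + 45 min = 12:53.
Baggage claim starts at 12:53 − 280 min = 08:13.
Baggage claim ends at 08:13 + 5 min = 08:18.
The flight starts at 08:18 + 245 min = 12:23.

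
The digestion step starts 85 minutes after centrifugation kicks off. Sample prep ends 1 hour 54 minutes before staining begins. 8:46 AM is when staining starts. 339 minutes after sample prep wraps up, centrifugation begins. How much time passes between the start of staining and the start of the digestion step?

Sample prep ends at 8:46 AM − 114 min = 6:52 AM.
Centrifugation starts at 6:52 AM + 339 min = 12:31 PM.
The digestion step starts at 12:31 PM + 85 min = 1:56 PM.
From 8:46 AM to 1:56 PM is 5 h 10 min.

5 h 10 min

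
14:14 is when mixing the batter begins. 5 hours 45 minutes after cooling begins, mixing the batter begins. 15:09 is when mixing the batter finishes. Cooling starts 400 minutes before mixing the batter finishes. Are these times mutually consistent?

Yes

Cooling starts at 15:09 − 400 min = 08:29.
Mixing the batter starts at 08:29 + 345 min = 14:14.
That matches the stated 14:14, so the schedule is consistent.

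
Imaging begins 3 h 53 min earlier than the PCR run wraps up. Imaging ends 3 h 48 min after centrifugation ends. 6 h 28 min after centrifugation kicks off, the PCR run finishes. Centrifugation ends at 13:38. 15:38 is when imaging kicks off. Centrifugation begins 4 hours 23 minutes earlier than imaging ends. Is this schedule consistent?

Yes

Imaging ends at 13:38 + 228 min = 17:26.
Centrifugation starts at 17:26 − 263 min = 13:03.
The PCR run ends at 13:03 + 388 min = 19:31.
Imaging starts at 19:31 − 233 min = 15:38.
That matches the stated 15:38, so the schedule is consistent.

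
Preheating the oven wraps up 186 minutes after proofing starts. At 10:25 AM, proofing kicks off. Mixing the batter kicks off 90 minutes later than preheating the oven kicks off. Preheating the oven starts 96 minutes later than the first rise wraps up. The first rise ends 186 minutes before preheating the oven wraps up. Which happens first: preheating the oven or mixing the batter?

Preheating the oven ends at 10:25 AM + 186 min = 1:31 PM.
The first rise ends at 1:31 PM − 186 min = 10:25 AM.
Preheating the oven starts at 10:25 AM + 96 min = 12:01 PM.
Mixing the batter starts at 12:01 PM + 90 min = 1:31 PM.
Preheating the oven starts at 12:01 PM and mixing the batter starts at 1:31 PM, so preheating the oven is first.

preheating the oven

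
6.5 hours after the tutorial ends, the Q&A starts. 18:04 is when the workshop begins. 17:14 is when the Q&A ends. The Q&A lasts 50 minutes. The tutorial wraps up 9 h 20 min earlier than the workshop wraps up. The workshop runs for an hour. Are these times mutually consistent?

The workshop ends at 18:04 + 60 min = 19:04.
The tutorial ends at 19:04 − 560 min = 09:44.
The Q&A starts at 09:44 + 390 min = 16:14.
The Q&A ends at 16:14 + 50 min = 17:04.
But the Q&A is also said to end at 17:14 — a 10-minute conflict.

No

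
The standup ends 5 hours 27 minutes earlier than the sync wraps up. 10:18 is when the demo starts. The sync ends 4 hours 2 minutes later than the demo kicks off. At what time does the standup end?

08:53

The sync ends at 10:18 + 242 min = 14:20.
The standup ends at 14:20 − 327 min = 08:53.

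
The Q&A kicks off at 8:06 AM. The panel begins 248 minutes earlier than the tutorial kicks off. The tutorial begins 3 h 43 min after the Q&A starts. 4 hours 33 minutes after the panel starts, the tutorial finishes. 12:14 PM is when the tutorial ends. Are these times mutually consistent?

The tutorial starts at 8:06 AM + 223 min = 11:49 AM.
The panel starts at 11:49 AM − 248 min = 7:41 AM.
The tutorial ends at 7:41 AM + 273 min = 12:14 PM.
That matches the stated 12:14 PM, so the schedule is consistent.

Yes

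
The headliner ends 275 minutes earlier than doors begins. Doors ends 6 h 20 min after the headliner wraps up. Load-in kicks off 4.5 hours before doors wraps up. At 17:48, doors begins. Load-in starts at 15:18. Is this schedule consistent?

The headliner ends at 17:48 − 275 min = 13:13.
Doors ends at 13:13 + 380 min = 19:33.
Load-in starts at 19:33 − 270 min = 15:03.
But load-in is also said to start at 15:18 — a 15-minute conflict.

No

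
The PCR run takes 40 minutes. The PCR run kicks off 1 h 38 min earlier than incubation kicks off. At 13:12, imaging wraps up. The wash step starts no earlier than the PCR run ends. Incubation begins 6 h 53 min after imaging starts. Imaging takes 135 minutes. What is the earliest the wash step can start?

16:52

Imaging starts at 13:12 − 135 min = 10:57.
Incubation starts at 10:57 + 413 min = 17:50.
The PCR run starts at 17:50 − 98 min = 16:12.
The PCR run ends at 16:12 + 40 min = 16:52.
The wash step is bounded by the PCR run, so the earliest it can start is 16:52.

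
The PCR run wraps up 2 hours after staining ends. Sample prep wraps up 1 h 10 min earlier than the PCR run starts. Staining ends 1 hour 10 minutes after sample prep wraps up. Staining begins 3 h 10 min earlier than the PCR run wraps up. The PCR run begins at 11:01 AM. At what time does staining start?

Sample prep ends at 11:01 AM − 70 min = 9:51 AM.
Staining ends at 9:51 AM + 70 min = 11:01 AM.
The PCR run ends at 11:01 AM + 120 min = 1:01 PM.
Staining starts at 1:01 PM − 190 min = 9:51 AM.

9:51 AM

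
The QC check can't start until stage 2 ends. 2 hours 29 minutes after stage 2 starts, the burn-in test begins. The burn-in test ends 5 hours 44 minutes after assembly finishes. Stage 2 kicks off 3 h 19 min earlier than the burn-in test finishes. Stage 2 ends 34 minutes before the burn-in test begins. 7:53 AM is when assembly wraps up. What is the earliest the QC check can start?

12:13 PM

The burn-in test ends at 7:53 AM + 344 min = 1:37 PM.
Stage 2 starts at 1:37 PM − 199 min = 10:18 AM.
The burn-in test starts at 10:18 AM + 149 min = 12:47 PM.
Stage 2 ends at 12:47 PM − 34 min = 12:13 PM.
The QC check is bounded by stage 2, so the earliest it can start is 12:13 PM.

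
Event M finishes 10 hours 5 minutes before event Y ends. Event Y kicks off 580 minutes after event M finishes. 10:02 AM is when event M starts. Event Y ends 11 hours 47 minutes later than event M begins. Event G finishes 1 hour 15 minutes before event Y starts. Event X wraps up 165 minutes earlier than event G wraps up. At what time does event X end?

5:24 PM

Event Y ends at 10:02 AM + 707 min = 9:49 PM.
Event M ends at 9:49 PM − 605 min = 11:44 AM.
Event Y starts at 11:44 AM + 580 min = 9:24 PM.
Event G ends at 9:24 PM − 75 min = 8:09 PM.
Event X ends at 8:09 PM − 165 min = 5:24 PM.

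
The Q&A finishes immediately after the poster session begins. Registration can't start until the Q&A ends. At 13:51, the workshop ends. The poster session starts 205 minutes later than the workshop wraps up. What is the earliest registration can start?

The poster session starts at 13:51 + 205 min = 17:16.
So the Q&A ends at 17:16.
Registration is bounded by the Q&A, so the earliest it can start is 17:16.

17:16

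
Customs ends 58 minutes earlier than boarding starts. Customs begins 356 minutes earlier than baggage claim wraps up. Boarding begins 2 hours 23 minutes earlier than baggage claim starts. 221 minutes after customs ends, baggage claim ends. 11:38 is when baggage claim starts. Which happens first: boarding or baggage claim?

Boarding starts at 11:38 − 143 min = 09:15.
Boarding starts at 09:15 and baggage claim starts at 11:38, so boarding is first.

boarding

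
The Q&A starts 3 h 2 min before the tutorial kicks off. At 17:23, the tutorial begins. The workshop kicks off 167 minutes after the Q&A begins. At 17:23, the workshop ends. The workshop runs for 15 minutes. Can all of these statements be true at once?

Yes

The Q&A starts at 17:23 − 182 min = 14:21.
The workshop starts at 14:21 + 167 min = 17:08.
The workshop ends at 17:08 + 15 min = 17:23.
That matches the stated 17:23, so the schedule is consistent.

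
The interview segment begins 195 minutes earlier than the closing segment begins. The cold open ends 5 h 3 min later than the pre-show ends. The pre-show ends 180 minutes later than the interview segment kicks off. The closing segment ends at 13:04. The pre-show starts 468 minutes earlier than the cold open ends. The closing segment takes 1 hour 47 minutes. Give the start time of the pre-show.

08:17

The closing segment starts at 13:04 − 107 min = 11:17.
The interview segment starts at 11:17 − 195 min = 08:02.
The pre-show ends at 08:02 + 180 min = 11:02.
The cold open ends at 11:02 + 303 min = 16:05.
The pre-show starts at 16:05 − 468 min = 08:17.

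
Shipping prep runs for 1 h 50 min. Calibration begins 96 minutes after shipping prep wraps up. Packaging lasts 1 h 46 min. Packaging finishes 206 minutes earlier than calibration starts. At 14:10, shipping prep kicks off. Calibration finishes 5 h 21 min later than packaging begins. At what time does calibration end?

17:45

Shipping prep ends at 14:10 + 110 min = 16:00.
Calibration starts at 16:00 + 96 min = 17:36.
Packaging ends at 17:36 − 206 min = 14:10.
Packaging starts at 14:10 − 106 min = 12:24.
Calibration ends at 12:24 + 321 min = 17:45.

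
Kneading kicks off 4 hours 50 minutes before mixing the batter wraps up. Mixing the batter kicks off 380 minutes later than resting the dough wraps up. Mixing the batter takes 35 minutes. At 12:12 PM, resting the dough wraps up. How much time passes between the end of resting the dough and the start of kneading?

Mixing the batter starts at 12:12 PM + 380 min = 6:32 PM.
Mixing the batter ends at 6:32 PM + 35 min = 7:07 PM.
Kneading starts at 7:07 PM − 290 min = 2:17 PM.
From 12:12 PM to 2:17 PM is 2 h 5 min.

2 h 5 min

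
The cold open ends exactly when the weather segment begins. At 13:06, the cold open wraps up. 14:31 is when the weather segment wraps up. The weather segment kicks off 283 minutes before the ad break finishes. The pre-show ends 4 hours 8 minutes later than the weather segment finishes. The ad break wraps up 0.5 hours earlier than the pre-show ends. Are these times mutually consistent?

The pre-show ends at 14:31 + 248 min = 18:39.
The ad break ends at 18:39 − 30 min = 18:09.
The weather segment starts at 18:09 − 283 min = 13:26.
So the cold open ends at 13:26.
But the cold open is also said to end at 13:06 — a 20-minute conflict.

No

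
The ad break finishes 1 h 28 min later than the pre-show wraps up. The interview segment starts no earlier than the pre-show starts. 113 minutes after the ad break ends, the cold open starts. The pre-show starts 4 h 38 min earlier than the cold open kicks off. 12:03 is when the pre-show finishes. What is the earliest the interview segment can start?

10:46

The ad break ends at 12:03 + 88 min = 13:31.
The cold open starts at 13:31 + 113 min = 15:24.
The pre-show starts at 15:24 − 278 min = 10:46.
The interview segment is bounded by the pre-show, so the earliest it can start is 10:46.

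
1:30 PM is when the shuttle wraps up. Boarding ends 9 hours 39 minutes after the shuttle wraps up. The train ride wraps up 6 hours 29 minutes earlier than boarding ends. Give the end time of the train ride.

Boarding ends at 1:30 PM + 579 min = 11:09 PM.
The train ride ends at 11:09 PM − 389 min = 4:40 PM.

4:40 PM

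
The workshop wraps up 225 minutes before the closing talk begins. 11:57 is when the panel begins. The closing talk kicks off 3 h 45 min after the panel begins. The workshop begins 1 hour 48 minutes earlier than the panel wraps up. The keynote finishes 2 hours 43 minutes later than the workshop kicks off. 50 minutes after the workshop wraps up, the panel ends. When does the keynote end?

The closing talk starts at 11:57 + 225 min = 15:42.
The workshop ends at 15:42 − 225 min = 11:57.
The panel ends at 11:57 + 50 min = 12:47.
The workshop starts at 12:47 − 108 min = 10:59.
The keynote ends at 10:59 + 163 min = 13:42.

13:42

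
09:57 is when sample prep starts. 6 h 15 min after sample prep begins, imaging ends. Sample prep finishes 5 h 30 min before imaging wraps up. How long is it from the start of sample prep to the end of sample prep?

Imaging ends at 09:57 + 375 min = 16:12.
Sample prep ends at 16:12 − 330 min = 10:42.
From 09:57 to 10:42 is 45 minutes.

45 minutes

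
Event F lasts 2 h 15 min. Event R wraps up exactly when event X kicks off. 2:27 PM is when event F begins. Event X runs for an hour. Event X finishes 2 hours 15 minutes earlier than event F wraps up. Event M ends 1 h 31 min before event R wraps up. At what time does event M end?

11:56 AM

Event F ends at 2:27 PM + 135 min = 4:42 PM.
Event X ends at 4:42 PM − 135 min = 2:27 PM.
Event X starts at 2:27 PM − 60 min = 1:27 PM.
So event R ends at 1:27 PM.
Event M ends at 1:27 PM − 91 min = 11:56 AM.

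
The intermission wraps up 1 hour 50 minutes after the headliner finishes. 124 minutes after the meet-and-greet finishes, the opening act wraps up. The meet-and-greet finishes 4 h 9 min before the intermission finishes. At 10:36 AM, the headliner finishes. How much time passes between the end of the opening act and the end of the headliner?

The intermission ends at 10:36 AM + 110 min = 12:26 PM.
The meet-and-greet ends at 12:26 PM − 249 min = 8:17 AM.
The opening act ends at 8:17 AM + 124 min = 10:21 AM.
From 10:21 AM to 10:36 AM is 15 minutes.

15 minutes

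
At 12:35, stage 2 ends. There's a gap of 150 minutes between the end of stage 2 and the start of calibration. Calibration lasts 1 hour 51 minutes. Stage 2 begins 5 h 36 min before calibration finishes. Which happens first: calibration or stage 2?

Calibration starts at 12:35 + 150 min = 15:05.
Calibration ends at 15:05 + 111 min = 16:56.
Stage 2 starts at 16:56 − 336 min = 11:20.
Calibration starts at 15:05 and stage 2 starts at 11:20, so stage 2 is first.

stage 2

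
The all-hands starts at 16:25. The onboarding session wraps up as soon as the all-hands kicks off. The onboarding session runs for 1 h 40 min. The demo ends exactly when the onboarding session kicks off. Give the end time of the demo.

14:45

The onboarding session ends at 16:25.
The onboarding session starts at 16:25 − 100 min = 14:45.
So the demo ends at 14:45.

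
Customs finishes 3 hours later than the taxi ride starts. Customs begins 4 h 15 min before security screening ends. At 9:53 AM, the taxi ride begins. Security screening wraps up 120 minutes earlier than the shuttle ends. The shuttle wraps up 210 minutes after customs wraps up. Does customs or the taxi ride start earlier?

the taxi ride

Customs ends at 9:53 AM + 180 min = 12:53 PM.
The shuttle ends at 12:53 PM + 210 min = 4:23 PM.
Security screening ends at 4:23 PM − 120 min = 2:23 PM.
Customs starts at 2:23 PM − 255 min = 10:08 AM.
Customs starts at 10:08 AM and the taxi ride starts at 9:53 AM, so the taxi ride is first.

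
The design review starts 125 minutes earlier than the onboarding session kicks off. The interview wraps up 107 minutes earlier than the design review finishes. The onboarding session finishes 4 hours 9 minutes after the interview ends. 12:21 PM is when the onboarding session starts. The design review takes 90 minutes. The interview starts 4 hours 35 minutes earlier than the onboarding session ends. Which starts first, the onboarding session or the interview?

The design review starts at 12:21 PM − 125 min = 10:16 AM.
The design review ends at 10:16 AM + 90 min = 11:46 AM.
The interview ends at 11:46 AM − 107 min = 9:59 AM.
The onboarding session ends at 9:59 AM + 249 min = 2:08 PM.
The interview starts at 2:08 PM − 275 min = 9:33 AM.
The onboarding session starts at 12:21 PM and the interview starts at 9:33 AM, so the interview is first.

the interview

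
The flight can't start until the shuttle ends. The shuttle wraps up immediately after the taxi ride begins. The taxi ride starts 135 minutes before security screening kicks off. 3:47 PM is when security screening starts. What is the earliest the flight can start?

The taxi ride starts at 3:47 PM − 135 min = 1:32 PM.
So the shuttle ends at 1:32 PM.
The flight is bounded by the shuttle, so the earliest it can start is 1:32 PM.

1:32 PM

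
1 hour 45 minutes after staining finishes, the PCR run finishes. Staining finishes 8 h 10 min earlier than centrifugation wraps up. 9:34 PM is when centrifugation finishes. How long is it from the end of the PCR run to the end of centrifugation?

Staining ends at 9:34 PM − 490 min = 1:24 PM.
The PCR run ends at 1:24 PM + 105 min = 3:09 PM.
From 3:09 PM to 9:34 PM is 6 h 25 min.

6 h 25 min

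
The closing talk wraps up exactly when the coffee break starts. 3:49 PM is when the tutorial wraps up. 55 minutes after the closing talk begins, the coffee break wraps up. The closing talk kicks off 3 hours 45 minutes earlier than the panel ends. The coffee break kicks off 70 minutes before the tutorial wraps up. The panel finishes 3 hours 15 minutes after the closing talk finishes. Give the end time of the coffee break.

3:04 PM

The coffee break starts at 3:49 PM − 70 min = 2:39 PM.
So the closing talk ends at 2:39 PM.
The panel ends at 2:39 PM + 195 min = 5:54 PM.
The closing talk starts at 5:54 PM − 225 min = 2:09 PM.
The coffee break ends at 2:09 PM + 55 min = 3:04 PM.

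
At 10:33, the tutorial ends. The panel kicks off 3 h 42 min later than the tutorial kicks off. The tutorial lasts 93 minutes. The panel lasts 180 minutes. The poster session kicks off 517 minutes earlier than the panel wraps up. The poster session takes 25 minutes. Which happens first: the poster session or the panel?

the poster session

The tutorial starts at 10:33 − 93 min = 09:00.
The panel starts at 09:00 + 222 min = 12:42.
The panel ends at 12:42 + 180 min = 15:42.
The poster session starts at 15:42 − 517 min = 07:05.
The poster session starts at 07:05 and the panel starts at 12:42, so the poster session is first.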